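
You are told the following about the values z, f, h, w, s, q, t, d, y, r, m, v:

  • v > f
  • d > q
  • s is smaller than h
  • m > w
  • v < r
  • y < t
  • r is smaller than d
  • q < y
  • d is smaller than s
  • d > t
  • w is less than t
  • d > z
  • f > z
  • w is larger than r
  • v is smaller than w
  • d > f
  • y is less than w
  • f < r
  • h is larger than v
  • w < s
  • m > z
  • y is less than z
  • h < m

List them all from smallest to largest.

q < y < z < f < v < r < w < t < d < s < h < m

Each adjacent pair is fixed by a given relation: q < y; y < z; z < f; f < v; v < r; r < w; w < t; t < d; d < s; s < h; h < m. Chaining them end to end gives the full order.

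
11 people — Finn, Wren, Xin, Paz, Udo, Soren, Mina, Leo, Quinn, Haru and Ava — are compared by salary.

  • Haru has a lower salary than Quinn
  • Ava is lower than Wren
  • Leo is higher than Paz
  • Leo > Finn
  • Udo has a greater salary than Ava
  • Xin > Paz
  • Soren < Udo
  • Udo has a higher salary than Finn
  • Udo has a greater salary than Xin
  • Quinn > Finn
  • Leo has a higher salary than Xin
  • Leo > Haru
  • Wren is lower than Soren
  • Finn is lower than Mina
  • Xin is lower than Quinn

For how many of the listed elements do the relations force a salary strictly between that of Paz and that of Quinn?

1

The relations place Paz below Quinn. An element lies strictly between them when it is forced above Paz and also forced below Quinn.
Above Paz: {Xin, Leo, Udo}. Below Quinn: {Xin, Haru, Finn}.
Intersection: {Xin} — 1.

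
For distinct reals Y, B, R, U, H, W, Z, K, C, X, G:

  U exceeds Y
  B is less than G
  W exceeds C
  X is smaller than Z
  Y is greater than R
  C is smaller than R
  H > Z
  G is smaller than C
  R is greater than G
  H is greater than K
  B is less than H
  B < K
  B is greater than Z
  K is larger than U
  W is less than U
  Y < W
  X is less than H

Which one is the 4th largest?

W

Chaining the given pairs: X < Z < B < G < C < R < Y < W < U < K < H.
Counting 4 from the largest end gives W.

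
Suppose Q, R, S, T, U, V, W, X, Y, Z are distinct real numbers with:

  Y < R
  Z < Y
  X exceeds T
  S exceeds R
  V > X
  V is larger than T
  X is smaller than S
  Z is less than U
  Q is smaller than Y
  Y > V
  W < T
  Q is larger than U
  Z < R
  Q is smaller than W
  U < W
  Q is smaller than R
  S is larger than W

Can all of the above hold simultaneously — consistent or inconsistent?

consistent

The single ordering Z < U < Q < W < T < X < V < Y < R < S satisfies every listed relation, so no contradiction arises.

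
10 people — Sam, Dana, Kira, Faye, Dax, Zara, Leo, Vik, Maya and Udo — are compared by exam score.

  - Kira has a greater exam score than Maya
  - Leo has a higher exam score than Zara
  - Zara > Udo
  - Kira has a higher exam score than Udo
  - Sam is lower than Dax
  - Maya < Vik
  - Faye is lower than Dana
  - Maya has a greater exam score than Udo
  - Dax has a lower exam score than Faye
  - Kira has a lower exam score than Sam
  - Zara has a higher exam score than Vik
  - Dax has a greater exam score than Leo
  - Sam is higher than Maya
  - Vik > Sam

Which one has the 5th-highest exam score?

Zara

The consecutive relations fix a unique order: Udo < Maya < Kira < Sam < Vik < Zara < Leo < Dax < Faye < Dana.
The 5th largest is Zara.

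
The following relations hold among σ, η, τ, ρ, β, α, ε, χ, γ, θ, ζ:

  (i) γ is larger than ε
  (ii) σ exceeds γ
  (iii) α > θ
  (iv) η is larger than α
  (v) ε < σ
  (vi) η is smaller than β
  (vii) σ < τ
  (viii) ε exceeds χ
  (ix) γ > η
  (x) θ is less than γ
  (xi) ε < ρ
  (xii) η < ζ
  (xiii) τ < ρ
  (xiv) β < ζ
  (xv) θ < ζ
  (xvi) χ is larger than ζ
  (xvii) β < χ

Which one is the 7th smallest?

ε

The consecutive relations fix a unique order: θ < α < η < β < ζ < χ < ε < γ < σ < τ < ρ.
The 7th smallest is ε.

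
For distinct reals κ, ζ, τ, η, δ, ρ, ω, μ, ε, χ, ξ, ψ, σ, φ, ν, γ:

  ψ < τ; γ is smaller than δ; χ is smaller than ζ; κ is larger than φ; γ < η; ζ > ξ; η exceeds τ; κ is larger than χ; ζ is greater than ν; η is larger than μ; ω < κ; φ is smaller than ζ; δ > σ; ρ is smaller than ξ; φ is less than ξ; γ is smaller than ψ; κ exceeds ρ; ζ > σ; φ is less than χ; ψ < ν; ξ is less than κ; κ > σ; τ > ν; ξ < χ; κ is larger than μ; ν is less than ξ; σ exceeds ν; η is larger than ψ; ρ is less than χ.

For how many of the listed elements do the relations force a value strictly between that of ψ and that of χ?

2

The relations place ψ below χ. An element lies strictly between them when it is forced above ψ and also forced below χ.
Above ψ: {ν, σ, τ, η, δ, ξ, ζ, κ}. Below χ: {γ, ρ, ν, φ, ξ}.
Intersection: {ν, ξ} — 2.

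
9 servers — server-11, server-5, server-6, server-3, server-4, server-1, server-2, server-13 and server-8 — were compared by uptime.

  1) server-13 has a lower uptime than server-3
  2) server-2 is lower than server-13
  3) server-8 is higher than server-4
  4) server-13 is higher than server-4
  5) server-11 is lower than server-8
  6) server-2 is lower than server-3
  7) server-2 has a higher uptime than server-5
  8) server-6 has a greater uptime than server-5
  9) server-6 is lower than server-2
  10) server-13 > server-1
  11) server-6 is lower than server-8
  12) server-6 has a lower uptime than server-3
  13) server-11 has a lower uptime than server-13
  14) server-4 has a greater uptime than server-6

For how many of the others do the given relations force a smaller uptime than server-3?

Directly below server-3: server-6, server-2, server-13.
One step further: server-11, server-5, server-1, server-4 (7 so far).
Nothing else is reachable below server-3; 7 in all.

7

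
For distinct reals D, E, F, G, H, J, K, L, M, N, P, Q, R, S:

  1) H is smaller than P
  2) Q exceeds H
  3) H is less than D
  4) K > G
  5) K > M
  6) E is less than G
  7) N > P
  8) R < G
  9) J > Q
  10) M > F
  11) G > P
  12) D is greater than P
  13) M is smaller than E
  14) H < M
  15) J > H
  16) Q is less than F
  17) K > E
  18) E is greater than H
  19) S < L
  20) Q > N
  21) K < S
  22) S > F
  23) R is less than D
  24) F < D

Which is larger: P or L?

P < N and N < Q give P < Q.
With Q < F: P < N < Q < F.
With F < M: P < N < Q < F < M.
With M < E: P < N < Q < F < M < E.
Then E < G extends the chain to G.
Then G < K extends the chain to K.
Then K < S extends the chain to S.
Then S < L extends the chain to L.
So P < L; L is the larger of the two.

L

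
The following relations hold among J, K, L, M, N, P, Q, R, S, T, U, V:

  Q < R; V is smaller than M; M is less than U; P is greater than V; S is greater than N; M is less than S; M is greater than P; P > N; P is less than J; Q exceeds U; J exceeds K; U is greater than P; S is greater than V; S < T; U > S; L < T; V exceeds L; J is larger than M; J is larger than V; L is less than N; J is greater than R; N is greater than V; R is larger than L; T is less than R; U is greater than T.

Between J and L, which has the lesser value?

Link the given pairs in sequence: L < V; V < N; N < P; P < M; M < S; S < T; T < U; U < Q; Q < R; R < J.
Together: L < V < N < P < M < S < T < U < Q < R < J.
So L < J; L is the smaller of the two.

L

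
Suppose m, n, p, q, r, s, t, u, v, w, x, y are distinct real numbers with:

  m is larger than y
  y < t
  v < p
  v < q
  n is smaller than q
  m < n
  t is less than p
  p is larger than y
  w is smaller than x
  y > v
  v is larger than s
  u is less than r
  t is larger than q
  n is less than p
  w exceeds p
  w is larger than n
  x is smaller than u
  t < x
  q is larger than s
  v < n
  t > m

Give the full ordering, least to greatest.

Nothing is placed below s, so it is least; from there s < v; v < y; y < m; m < n; n < q; q < t; t < p; p < w; w < x; x < u; u < r, each given directly.

s < v < y < m < n < q < t < p < w < x < u < r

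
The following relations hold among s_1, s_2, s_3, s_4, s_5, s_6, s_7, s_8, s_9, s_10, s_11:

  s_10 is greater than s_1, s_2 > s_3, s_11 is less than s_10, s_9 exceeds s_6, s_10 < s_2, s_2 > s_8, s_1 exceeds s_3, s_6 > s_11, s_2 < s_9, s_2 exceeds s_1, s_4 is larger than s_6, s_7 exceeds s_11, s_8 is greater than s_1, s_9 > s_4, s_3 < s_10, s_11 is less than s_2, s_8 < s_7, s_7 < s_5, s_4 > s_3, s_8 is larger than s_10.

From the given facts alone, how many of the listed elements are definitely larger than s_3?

Directly above s_3: s_1, s_10, s_4, s_2.
One step further: s_8, s_9 (6 so far).
One step further: s_7 (7 so far).
One step further: s_5 (8 so far).
No other element is forced above s_3 by the given relations, so the count is 8.

8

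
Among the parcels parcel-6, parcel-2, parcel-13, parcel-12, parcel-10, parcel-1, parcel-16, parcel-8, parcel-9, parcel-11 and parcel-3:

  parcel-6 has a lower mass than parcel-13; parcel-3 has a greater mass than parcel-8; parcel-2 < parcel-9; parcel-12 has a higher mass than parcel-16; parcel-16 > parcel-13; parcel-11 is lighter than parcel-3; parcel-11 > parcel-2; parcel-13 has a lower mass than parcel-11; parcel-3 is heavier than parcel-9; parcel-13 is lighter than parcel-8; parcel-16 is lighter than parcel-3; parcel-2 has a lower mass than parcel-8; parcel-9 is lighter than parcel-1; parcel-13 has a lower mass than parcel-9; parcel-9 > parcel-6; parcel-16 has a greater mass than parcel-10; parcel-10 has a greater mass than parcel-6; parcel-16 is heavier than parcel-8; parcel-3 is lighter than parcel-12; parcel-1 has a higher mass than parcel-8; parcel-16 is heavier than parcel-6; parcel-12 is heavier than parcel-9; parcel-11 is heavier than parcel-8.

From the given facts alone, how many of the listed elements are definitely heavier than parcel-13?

7

Directly above parcel-13: parcel-8, parcel-11, parcel-16, parcel-9.
One step further: parcel-3, parcel-1, parcel-12 (7 so far).
Nothing else is reachable above parcel-13; 7 in all.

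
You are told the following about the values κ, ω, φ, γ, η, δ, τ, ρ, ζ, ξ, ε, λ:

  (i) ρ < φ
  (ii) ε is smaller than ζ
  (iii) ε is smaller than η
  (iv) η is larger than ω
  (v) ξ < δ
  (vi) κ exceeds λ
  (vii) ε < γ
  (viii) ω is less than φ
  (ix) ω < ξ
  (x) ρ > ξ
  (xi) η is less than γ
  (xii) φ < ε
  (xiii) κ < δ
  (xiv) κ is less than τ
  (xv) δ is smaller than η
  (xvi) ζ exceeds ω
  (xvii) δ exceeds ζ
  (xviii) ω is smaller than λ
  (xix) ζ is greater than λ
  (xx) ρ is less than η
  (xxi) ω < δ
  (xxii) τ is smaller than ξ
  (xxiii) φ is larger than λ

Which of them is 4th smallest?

The consecutive relations fix a unique order: ω < λ < κ < τ < ξ < ρ < φ < ε < ζ < δ < η < γ.
Counting 4 from the smallest end gives τ.

τ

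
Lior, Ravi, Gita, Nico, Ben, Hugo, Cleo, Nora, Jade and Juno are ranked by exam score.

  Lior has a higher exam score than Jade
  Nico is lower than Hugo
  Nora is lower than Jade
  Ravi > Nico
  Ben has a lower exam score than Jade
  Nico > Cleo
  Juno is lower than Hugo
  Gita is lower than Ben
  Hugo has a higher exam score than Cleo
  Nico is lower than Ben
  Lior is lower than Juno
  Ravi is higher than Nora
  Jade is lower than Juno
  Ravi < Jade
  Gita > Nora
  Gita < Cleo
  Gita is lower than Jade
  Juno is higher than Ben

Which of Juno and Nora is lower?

Nora

Nora < Gita and Gita < Cleo give Nora < Cleo.
Then Cleo < Nico extends the chain to Nico.
Then Nico < Ben extends the chain to Ben.
With Ben < Jade: Nora < Gita < Cleo < Nico < Ben < Jade.
With Jade < Lior: Nora < Gita < Cleo < Nico < Ben < Jade < Lior.
Then Lior < Juno extends the chain to Juno.
So Nora < Juno; Nora is the lower of the two.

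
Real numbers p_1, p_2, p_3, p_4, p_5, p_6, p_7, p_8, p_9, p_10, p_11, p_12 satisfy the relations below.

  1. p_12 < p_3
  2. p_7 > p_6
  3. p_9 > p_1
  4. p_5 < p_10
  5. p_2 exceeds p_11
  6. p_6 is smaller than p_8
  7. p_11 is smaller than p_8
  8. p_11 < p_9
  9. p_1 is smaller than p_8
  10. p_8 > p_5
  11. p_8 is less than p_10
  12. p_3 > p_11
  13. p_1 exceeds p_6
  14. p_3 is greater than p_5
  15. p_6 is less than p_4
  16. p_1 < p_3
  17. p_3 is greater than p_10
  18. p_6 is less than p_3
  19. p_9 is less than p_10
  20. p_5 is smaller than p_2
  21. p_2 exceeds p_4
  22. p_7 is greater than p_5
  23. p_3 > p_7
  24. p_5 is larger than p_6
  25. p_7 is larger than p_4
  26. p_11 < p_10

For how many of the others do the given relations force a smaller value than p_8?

Directly below p_8: p_11, p_6, p_5, p_1.
No other element is forced below p_8 by the given relations, so the count is 4.

4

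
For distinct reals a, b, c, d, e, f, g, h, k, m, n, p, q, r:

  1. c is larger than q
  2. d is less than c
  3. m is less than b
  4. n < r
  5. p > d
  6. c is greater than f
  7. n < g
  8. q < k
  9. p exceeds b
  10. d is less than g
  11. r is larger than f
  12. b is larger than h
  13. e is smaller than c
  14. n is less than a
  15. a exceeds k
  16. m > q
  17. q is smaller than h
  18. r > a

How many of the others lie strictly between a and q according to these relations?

1

Chaining upward from q reaches: h, m, k, b, p, c, r.
Chaining downward from a reaches: n, k.
Strictly between q and a are those in both lists: k — 1 element.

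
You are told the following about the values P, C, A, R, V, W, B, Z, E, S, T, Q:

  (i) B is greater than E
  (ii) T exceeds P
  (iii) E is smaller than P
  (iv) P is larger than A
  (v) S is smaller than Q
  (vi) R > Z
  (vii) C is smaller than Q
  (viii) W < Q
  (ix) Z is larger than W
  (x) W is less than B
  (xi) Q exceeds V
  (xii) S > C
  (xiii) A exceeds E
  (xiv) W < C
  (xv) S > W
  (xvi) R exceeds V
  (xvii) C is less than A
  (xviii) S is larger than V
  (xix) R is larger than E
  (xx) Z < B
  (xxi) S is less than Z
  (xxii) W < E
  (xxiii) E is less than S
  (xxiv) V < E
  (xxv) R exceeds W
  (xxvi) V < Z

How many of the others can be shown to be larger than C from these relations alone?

8

Directly above C: S, A, Q.
One step further: Z, P (5 so far).
One step further: R, T, B (8 so far).
No other element is forced above C by the given relations, so the count is 8.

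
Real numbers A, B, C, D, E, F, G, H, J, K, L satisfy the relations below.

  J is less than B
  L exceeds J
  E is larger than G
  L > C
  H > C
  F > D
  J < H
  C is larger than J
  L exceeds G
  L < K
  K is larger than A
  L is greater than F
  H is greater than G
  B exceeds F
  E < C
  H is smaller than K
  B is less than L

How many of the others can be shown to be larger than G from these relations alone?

From G the given relations immediately reach E, H, L.
From those, C, K — 5 in total.
No other element is forced above G by the given relations, so the count is 5.

5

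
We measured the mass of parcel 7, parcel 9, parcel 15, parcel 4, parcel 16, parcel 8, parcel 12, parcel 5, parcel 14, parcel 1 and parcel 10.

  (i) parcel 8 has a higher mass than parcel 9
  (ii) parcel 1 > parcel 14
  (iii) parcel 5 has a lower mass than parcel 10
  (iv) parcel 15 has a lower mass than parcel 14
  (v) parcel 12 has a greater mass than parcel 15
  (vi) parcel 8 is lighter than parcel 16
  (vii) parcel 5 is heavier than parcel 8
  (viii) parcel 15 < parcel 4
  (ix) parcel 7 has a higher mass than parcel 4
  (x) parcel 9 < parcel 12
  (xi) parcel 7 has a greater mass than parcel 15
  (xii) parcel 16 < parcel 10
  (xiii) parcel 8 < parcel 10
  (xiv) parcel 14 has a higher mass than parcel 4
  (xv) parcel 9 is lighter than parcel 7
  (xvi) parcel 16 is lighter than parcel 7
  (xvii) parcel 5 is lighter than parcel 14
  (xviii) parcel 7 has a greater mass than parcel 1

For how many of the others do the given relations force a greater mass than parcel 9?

The elements the relations force above parcel 9 are parcel 8, parcel 16, parcel 5, parcel 10, parcel 14, parcel 1, parcel 12, parcel 7 — no chain reaches any other.
That is 8.

8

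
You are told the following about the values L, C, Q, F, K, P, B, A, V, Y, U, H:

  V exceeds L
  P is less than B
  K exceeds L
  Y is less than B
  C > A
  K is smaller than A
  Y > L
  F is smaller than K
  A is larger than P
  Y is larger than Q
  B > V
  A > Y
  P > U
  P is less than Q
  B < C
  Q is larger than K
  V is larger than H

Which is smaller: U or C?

U

The relevant relations are U < P; P < Q; Q < Y; Y < B; B < C.
Together: U < P < Q < Y < B < C.
So U < C; U is the smaller of the two.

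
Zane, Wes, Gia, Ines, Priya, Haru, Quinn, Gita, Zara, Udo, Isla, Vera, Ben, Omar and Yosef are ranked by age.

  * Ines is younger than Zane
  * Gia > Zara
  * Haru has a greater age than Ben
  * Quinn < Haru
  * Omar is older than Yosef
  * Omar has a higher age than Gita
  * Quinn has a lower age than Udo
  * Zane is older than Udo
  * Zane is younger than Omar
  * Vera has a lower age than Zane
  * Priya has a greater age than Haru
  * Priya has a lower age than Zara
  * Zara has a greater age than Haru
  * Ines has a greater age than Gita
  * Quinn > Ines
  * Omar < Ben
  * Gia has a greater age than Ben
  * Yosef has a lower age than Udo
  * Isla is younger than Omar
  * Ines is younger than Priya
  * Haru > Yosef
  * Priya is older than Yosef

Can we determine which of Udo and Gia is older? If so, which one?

Gia

Udo < Zane < Omar < Ben < Haru < Priya < Zara < Gia, by transitivity through Zane, Omar, Ben, Haru, Priya, Zara.
So Gia is older.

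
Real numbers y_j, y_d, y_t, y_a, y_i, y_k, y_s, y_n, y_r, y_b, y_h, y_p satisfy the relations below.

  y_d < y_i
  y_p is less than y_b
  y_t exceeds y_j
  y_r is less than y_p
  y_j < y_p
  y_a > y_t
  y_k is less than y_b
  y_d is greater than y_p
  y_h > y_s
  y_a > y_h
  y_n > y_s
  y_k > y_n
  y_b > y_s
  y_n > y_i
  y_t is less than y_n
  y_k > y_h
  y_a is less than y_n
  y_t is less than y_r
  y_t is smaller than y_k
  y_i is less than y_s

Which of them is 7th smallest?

y_s

The consecutive relations fix a unique order: y_j < y_t < y_r < y_p < y_d < y_i < y_s < y_h < y_a < y_n < y_k < y_b.
Counting 7 from the smallest end gives y_s.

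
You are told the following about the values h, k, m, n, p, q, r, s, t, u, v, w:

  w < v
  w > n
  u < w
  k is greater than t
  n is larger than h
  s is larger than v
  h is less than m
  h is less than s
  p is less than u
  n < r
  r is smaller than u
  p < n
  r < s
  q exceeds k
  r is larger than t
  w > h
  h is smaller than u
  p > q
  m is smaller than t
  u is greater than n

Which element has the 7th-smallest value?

Piecing the relations together gives one ordering: h < m < t < k < q < p < n < r < u < w < v < s.
The 7th smallest is n.

n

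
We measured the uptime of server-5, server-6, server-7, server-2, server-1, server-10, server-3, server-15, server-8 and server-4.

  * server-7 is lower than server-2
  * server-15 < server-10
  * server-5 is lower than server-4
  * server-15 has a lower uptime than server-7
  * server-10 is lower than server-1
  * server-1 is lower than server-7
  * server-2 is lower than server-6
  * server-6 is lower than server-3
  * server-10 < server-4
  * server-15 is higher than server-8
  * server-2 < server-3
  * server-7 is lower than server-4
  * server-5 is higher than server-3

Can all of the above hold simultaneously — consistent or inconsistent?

The single ordering server-8 < server-15 < server-10 < server-1 < server-7 < server-2 < server-6 < server-3 < server-5 < server-4 satisfies every listed relation, so no contradiction arises.

consistent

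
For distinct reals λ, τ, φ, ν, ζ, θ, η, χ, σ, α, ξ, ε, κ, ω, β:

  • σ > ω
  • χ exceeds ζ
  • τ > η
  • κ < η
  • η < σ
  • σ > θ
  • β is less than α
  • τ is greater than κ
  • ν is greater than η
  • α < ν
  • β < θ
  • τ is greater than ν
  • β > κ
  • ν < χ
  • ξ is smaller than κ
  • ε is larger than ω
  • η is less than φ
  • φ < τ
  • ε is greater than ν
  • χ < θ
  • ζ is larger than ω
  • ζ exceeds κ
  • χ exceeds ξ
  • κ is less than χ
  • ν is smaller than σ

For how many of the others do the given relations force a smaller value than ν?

5

The elements the relations force below ν are ξ, κ, η, β, α — no chain reaches any other.
That is 5.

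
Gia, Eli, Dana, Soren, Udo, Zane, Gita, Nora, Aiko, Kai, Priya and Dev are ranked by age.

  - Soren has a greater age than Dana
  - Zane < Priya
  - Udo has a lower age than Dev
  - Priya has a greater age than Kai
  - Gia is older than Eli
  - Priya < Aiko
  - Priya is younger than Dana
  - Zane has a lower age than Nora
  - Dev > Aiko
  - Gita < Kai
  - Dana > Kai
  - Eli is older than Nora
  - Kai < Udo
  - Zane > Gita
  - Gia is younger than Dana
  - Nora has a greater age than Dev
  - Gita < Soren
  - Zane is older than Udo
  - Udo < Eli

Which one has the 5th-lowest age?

Priya

Chaining the given pairs: Gita < Kai < Udo < Zane < Priya < Aiko < Dev < Nora < Eli < Gia < Dana < Soren.
Counting 5 from the smallest end gives Priya.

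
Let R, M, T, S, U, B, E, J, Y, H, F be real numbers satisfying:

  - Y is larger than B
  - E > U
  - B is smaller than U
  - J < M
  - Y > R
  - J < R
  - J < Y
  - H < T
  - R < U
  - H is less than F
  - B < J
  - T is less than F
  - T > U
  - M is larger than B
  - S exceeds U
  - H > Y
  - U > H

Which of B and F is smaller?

B

B < J < R < Y < H < U < T < F, by transitivity through J, R, Y, H, U, T.
So B < F; B is the smaller of the two.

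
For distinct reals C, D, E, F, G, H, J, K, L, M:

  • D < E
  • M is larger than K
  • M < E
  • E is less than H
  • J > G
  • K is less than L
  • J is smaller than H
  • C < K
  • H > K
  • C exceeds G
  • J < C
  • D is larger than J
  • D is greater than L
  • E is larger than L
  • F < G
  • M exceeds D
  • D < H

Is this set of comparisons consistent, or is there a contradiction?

Every relation is compatible with F < G < J < C < K < L < D < M < E < H; the set is consistent.

consistent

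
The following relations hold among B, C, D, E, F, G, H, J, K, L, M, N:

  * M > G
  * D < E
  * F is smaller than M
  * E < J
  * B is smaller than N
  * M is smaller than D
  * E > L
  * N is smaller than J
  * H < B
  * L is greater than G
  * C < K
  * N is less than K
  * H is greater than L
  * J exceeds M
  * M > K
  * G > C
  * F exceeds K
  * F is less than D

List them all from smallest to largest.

C < G < L < H < B < N < K < F < M < D < E < J

Nothing is placed below C, so it is least; from there C < G; G < L; L < H; H < B; B < N; N < K; K < F; F < M; M < D; D < E; E < J, each given directly.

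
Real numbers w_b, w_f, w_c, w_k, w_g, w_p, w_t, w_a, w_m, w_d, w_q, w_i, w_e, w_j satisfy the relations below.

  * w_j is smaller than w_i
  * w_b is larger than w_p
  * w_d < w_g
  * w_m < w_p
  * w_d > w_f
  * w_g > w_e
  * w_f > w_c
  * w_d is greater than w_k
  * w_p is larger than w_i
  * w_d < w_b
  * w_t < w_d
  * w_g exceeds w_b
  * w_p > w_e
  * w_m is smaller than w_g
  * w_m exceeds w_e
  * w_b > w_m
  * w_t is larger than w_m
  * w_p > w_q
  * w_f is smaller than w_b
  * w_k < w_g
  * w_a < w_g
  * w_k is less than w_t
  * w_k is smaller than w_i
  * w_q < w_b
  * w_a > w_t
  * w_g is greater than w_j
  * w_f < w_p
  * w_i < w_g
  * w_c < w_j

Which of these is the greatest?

w_g

w_k is not greatest since w_k < w_i; w_c is not greatest since w_c < w_f; w_j is not greatest since w_j < w_i; w_e is not greatest since w_e < w_m; w_m is not greatest since w_m < w_t; w_i is not greatest since w_i < w_g; w_t is not greatest since w_t < w_d; w_q is not greatest since w_q < w_p; w_a is not greatest since w_a < w_g; w_f is not greatest since w_f < w_d; w_p is not greatest since w_p < w_b; w_d is not greatest since w_d < w_g; w_b is not greatest since w_b < w_g.
Only w_g has nothing above it, so w_g is the greatest.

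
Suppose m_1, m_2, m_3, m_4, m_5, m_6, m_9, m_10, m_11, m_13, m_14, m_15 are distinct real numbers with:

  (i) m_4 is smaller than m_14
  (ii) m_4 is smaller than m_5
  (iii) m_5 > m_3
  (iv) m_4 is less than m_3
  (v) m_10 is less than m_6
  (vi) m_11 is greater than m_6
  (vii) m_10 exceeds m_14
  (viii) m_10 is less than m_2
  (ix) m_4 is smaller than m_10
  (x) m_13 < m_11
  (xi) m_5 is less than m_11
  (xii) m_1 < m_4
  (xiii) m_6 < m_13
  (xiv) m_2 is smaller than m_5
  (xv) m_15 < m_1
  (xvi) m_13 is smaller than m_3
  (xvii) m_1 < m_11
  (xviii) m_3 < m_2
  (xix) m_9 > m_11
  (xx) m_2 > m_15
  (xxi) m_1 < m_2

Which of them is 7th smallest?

Piecing the relations together gives one ordering: m_15 < m_1 < m_4 < m_14 < m_10 < m_6 < m_13 < m_3 < m_2 < m_5 < m_11 < m_9.
The 7th smallest is m_13.

m_13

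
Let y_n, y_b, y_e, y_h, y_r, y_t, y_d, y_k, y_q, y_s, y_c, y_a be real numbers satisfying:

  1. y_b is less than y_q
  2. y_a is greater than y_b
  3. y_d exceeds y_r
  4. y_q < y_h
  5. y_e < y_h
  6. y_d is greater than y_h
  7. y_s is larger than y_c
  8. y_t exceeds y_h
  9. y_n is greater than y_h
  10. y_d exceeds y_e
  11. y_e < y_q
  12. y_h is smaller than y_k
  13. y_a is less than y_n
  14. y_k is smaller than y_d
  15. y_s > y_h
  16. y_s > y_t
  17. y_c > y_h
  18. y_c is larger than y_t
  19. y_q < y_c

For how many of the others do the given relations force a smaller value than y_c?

The elements the relations force below y_c are y_b, y_e, y_q, y_h, y_t — no chain reaches any other.
That is 5.

5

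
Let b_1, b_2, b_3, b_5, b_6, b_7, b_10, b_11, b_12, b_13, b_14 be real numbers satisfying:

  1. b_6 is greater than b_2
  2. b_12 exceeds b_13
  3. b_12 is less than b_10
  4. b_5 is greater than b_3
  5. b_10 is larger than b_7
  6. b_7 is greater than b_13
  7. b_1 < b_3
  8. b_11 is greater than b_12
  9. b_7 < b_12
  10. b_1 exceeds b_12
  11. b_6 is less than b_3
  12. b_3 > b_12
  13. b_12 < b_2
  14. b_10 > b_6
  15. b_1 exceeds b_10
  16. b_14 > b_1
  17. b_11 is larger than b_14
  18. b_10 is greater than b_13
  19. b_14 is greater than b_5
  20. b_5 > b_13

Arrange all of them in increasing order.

b_13 < b_7 < b_12 < b_2 < b_6 < b_10 < b_1 < b_3 < b_5 < b_14 < b_11

Nothing is placed below b_13, so it is least; from there b_13 < b_7; b_7 < b_12; b_12 < b_2; b_2 < b_6; b_6 < b_10; b_10 < b_1; b_1 < b_3; b_3 < b_5; b_5 < b_14; b_14 < b_11, each given directly.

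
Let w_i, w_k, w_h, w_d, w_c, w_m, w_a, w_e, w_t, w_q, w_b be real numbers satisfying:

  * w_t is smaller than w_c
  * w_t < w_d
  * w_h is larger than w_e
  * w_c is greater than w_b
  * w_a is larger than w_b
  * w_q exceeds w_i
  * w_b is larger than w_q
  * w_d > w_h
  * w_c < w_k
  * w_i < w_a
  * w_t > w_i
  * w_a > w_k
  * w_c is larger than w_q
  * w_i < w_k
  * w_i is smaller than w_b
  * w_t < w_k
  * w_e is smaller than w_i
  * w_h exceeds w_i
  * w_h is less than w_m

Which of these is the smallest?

w_e

w_i is not least since w_e < w_i; w_q is not least since w_i < w_q; w_t is not least since w_i < w_t; w_b is not least since w_q < w_b; w_h is not least since w_e < w_h; w_c is not least since w_b < w_c; w_d is not least since w_t < w_d; w_k is not least since w_c < w_k; w_m is not least since w_h < w_m; w_a is not least since w_b < w_a.
Only w_e has nothing below it, so w_e is the smallest.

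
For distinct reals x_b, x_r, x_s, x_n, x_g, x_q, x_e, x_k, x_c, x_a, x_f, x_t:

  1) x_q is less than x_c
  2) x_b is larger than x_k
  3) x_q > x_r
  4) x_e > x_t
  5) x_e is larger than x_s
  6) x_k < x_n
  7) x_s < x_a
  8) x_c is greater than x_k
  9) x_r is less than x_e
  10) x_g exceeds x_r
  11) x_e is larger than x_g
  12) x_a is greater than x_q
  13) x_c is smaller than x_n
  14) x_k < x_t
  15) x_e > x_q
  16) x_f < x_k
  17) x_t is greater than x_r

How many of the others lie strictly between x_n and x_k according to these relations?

The relations place x_k below x_n. An element lies strictly between them when it is forced above x_k and also forced below x_n.
Above x_k: {x_c, x_t, x_b, x_e}. Below x_n: {x_f, x_r, x_q, x_c}.
Intersection: {x_c} — 1.

1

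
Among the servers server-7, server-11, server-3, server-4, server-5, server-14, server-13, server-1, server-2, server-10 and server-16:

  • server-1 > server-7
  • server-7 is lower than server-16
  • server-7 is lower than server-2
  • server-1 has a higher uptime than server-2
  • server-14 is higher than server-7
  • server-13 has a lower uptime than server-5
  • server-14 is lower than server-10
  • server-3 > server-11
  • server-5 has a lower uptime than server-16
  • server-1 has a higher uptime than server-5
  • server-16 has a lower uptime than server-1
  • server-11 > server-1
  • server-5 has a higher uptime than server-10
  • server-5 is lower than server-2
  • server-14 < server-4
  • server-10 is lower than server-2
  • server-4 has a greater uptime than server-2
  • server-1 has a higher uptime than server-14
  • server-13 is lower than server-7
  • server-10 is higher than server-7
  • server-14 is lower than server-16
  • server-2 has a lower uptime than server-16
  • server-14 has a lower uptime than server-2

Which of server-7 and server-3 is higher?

server-7 < server-14 and server-14 < server-10 give server-7 < server-10.
Then server-10 < server-5 extends the chain to server-5.
With server-5 < server-2: server-7 < server-14 < server-10 < server-5 < server-2.
With server-2 < server-1: server-7 < server-14 < server-10 < server-5 < server-2 < server-1.
With server-1 < server-11: server-7 < server-14 < server-10 < server-5 < server-2 < server-1 < server-11.
Then server-11 < server-3 extends the chain to server-3.
So server-7 < server-3; server-3 is the higher of the two.

server-3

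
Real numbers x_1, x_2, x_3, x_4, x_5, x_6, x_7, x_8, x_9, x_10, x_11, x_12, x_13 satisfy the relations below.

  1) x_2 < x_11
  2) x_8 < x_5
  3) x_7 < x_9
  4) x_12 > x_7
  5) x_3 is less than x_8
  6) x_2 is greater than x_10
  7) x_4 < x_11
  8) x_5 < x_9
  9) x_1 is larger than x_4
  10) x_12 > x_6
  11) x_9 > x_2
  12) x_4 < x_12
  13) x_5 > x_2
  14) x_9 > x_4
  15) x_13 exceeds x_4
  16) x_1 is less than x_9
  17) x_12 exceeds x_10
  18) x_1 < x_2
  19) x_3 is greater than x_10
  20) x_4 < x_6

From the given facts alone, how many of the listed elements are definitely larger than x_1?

4

The elements the relations force above x_1 are x_2, x_11, x_5, x_9 — no chain reaches any other.
That is 4.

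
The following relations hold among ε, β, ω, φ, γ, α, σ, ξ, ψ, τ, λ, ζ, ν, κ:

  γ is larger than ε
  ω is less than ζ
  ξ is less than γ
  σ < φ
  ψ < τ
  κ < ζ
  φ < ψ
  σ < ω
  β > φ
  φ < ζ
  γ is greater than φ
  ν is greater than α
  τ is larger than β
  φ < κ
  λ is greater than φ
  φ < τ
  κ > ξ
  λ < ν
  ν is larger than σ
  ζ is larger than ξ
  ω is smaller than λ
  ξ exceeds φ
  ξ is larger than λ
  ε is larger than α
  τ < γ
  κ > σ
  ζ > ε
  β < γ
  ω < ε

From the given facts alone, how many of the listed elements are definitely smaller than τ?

From τ the given relations immediately reach φ, β, ψ.
From those, σ — 4 in total.
No other element is forced below τ by the given relations, so the count is 4.

4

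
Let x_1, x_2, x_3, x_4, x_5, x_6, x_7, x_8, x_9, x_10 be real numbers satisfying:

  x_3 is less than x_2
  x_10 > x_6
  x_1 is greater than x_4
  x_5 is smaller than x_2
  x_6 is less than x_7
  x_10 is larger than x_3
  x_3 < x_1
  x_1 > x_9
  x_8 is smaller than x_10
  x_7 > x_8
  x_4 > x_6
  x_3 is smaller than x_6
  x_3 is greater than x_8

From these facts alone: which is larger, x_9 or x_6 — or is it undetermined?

undetermined

Following every chain through x_6: above x_6 we get x_10, x_4, x_7, x_1; below x_6 we get x_8, x_3.
x_9 is not reached, and no chain runs the other way from x_9 to x_6.
So the given relations leave the order of x_6 and x_9 undetermined.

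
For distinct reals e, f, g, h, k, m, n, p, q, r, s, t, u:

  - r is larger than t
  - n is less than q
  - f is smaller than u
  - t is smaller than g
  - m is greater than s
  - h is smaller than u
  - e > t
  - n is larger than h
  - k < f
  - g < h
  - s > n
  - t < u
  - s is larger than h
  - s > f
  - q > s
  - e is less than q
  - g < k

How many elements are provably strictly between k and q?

2

Chaining upward from k reaches: f, s, m, u.
Chaining downward from q reaches: t, g, h, n, f, e, s.
Strictly between k and q are those in both lists: f, s — 2 elements.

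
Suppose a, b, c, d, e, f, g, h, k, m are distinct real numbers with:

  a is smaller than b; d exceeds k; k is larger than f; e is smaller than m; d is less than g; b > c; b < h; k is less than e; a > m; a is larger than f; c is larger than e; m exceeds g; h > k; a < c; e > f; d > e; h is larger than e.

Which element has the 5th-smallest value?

g

The consecutive relations fix a unique order: f < k < e < d < g < m < a < c < b < h.
The 5th smallest is g.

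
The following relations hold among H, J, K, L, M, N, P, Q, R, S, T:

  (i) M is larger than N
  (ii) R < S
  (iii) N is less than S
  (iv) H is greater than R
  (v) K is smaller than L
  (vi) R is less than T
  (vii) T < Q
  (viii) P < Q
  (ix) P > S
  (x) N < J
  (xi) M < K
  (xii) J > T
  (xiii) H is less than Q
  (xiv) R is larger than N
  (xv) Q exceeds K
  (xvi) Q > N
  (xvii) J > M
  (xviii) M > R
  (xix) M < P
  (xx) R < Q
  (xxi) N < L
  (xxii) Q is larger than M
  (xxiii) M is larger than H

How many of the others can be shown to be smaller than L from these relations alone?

The elements the relations force below L are N, R, H, M, K — no chain reaches any other.
That is 5.

5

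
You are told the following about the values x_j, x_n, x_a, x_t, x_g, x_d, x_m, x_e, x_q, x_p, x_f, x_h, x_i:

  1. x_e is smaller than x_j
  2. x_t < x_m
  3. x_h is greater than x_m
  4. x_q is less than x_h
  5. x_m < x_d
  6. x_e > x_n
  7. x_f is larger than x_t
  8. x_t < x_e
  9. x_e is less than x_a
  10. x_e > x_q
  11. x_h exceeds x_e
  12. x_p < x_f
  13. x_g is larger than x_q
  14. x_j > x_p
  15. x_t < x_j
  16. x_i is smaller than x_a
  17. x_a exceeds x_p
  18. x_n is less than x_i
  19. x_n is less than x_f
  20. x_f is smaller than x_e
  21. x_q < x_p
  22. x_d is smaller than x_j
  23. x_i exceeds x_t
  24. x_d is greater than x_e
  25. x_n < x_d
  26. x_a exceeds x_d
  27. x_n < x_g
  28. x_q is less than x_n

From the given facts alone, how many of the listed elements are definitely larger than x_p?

6

From x_p the given relations immediately reach x_f, x_j, x_a.
From those, x_e — 4 in total.
From those, x_d, x_h — 6 in total.
Nothing else is reachable above x_p; 6 in all.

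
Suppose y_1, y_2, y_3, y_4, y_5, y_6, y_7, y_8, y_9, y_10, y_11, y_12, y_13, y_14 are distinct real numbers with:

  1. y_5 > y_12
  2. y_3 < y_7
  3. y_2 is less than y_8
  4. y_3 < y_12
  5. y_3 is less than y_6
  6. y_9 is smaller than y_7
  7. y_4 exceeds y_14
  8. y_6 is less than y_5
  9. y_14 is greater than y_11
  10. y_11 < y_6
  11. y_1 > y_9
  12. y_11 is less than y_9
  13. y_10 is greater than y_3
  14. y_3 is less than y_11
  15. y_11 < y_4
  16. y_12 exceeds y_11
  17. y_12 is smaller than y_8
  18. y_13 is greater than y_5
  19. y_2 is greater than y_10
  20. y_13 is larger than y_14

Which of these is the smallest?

y_3

y_11 is not least since y_3 < y_11; y_6 is not least since y_3 < y_6; y_14 is not least since y_11 < y_14; y_10 is not least since y_3 < y_10; y_12 is not least since y_3 < y_12; y_2 is not least since y_10 < y_2; y_9 is not least since y_11 < y_9; y_5 is not least since y_6 < y_5; y_1 is not least since y_9 < y_1; y_4 is not least since y_14 < y_4; y_13 is not least since y_5 < y_13; y_8 is not least since y_2 < y_8; y_7 is not least since y_9 < y_7.
Only y_3 has nothing below it, so y_3 is the smallest.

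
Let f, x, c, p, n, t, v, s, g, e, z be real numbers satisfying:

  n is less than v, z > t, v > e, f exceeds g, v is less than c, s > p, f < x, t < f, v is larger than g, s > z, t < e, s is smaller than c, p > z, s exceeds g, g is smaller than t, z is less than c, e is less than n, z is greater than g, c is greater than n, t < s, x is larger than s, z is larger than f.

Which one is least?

Chaining upward from g: directly above it, t, f, v, z, s; then e, p, c, x; then n.
That covers every other element, and nothing is given below g, so g is the least.

g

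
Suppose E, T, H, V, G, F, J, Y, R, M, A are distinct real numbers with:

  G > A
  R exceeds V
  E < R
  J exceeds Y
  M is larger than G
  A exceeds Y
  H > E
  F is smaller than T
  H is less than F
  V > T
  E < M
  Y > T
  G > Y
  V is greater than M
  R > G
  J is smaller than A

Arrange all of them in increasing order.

E < H < F < T < Y < J < A < G < M < V < R

Each adjacent pair is fixed by a given relation: E < H; H < F; F < T; T < Y; Y < J; J < A; A < G; G < M; M < V; V < R. Chaining them end to end gives the full order.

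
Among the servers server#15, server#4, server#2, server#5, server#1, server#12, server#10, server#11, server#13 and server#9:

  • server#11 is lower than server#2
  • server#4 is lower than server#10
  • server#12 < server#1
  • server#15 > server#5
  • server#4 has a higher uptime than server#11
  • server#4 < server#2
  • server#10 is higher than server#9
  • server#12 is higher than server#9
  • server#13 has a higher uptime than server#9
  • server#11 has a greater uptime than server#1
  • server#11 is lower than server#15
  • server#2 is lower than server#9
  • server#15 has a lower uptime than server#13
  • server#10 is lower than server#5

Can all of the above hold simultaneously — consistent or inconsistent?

inconsistent

We have server#9 < server#12 stated directly, yet also server#12 < server#1 < server#11 < server#4 < server#2 < server#9 by chaining the others — so server#12 < server#9. Contradiction.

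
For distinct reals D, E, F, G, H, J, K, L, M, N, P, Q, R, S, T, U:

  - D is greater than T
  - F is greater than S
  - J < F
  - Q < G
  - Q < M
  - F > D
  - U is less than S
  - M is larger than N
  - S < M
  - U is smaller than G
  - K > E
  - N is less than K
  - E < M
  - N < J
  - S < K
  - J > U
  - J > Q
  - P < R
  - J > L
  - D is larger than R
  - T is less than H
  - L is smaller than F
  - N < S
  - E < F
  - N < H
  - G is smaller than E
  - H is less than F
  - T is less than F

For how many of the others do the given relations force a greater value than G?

4

From G the given relations immediately reach E.
From those, M, F, K — 4 in total.
No other element is forced above G by the given relations, so the count is 4.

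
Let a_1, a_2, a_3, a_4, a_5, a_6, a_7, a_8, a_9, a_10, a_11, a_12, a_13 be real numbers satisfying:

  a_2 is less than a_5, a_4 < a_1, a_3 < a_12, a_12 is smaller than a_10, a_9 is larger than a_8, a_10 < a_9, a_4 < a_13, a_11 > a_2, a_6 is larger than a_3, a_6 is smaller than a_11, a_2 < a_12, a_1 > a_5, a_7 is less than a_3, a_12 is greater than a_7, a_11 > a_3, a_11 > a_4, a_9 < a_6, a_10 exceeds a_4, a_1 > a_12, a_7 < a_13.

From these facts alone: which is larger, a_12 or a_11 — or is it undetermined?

a_11

Link the given pairs in sequence: a_12 < a_10; a_10 < a_9; a_9 < a_6; a_6 < a_11.
Chaining these gives a_12 < a_10 < a_9 < a_6 < a_11.
So a_11 is larger.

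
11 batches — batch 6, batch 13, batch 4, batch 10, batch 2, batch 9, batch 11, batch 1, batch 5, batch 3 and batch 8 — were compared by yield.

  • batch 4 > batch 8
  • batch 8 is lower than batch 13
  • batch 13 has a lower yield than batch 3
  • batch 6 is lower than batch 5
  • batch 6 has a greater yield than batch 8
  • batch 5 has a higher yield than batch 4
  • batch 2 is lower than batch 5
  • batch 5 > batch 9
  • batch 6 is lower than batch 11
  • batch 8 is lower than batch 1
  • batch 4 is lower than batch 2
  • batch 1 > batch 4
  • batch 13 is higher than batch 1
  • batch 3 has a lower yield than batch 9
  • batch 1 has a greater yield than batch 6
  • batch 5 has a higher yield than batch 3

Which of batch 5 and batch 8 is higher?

The relevant relations are batch 8 < batch 6; batch 6 < batch 1; batch 1 < batch 13; batch 13 < batch 3; batch 3 < batch 9; batch 9 < batch 5.
Chaining these gives batch 8 < batch 6 < batch 1 < batch 13 < batch 3 < batch 9 < batch 5.
So batch 8 < batch 5; batch 5 is the higher of the two.

batch 5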